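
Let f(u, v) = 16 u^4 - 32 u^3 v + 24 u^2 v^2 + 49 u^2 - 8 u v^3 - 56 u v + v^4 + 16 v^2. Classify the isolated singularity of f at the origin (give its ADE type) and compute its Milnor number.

Type A_{3}, Milnor number mu = 3.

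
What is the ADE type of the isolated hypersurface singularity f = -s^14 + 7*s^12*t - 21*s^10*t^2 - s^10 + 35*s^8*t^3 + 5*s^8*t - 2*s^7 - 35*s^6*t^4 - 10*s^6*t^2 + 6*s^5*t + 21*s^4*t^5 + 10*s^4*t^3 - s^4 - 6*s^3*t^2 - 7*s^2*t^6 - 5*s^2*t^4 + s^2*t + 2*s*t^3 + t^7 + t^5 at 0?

The Hessian of f at 0 has rank 0. Corank 2; j^3 = s^2*t has shape L^2 M (L != M), so D-series; mu = 8 gives D_8.

D_{8}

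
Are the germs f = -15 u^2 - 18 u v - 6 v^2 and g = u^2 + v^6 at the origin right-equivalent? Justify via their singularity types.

The Hessian of f at 0 has rank 2. Corank 0: nondegenerate Morse point, so A_1. The Hessian of g at 0 has rank 1. Corank 1: A-series; mu = 5 gives A_5. f is A_1 but g is A_5, hence not right-equivalent.

No.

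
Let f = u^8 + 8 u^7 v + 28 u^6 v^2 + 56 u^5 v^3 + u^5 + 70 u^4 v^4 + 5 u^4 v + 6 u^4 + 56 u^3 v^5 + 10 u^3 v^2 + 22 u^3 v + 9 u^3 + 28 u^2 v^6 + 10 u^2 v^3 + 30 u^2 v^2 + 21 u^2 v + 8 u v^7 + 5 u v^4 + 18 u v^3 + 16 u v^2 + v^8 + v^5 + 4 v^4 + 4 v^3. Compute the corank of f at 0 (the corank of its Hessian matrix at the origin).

The Hessian at 0 is [[0, 0], [0, 0]] of rank 0; hence corank 2.

2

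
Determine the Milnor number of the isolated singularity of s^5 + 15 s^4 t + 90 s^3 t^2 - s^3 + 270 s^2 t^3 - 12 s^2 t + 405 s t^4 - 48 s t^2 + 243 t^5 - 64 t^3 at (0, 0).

The Hessian of f at 0 is [[0, 0], [0, 0]] with rank 0, so corank 2. A Groebner basis of the Jacobian ideal J(f) in C{s,t} is {t^5, s*t^3 + 15*t^4/4, s^2 + 8*s*t + 16*t^2}; counting standard monomials gives mu = 8. Corank 2; j^3 = -(s + 4*t)^3 is a perfect cube, so E-series; the 5-jet and mu = 8 give E_8.

8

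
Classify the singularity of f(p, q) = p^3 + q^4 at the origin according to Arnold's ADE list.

The Hessian of f at 0 has rank 0. Corank 2; j^3 = p^3 is a perfect cube, so E-series; the 4-jet and mu = 6 give E_6.

E6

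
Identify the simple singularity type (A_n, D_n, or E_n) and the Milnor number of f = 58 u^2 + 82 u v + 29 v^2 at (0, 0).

Type A_{1}, Milnor number mu = 1.

The Hessian of f at 0 is [[116, 82], [82, 58]] with rank 2, so corank 0. A Groebner basis of the Jacobian ideal J(f) in C{u,v} is {u, v}; counting standard monomials gives mu = 1. Corank 0: nondegenerate Morse point, so A_1.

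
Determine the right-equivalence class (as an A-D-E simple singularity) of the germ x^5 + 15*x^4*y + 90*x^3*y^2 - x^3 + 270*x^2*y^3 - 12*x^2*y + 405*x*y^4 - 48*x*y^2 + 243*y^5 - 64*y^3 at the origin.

E_8

The Hessian of f at 0 has rank 0. Corank 2; j^3 = -(x + 4*y)^3 is a perfect cube, so E-series; the 5-jet and mu = 8 give E_8.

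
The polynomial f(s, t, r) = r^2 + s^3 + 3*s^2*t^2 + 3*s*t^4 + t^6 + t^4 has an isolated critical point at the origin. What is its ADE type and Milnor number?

The Hessian of f at 0 has rank 1. Corank 2; j^3 = s^3 is a perfect cube, so E-series; the 4-jet and mu = 6 give E_6.

Type E_{6}, Milnor number mu = 6.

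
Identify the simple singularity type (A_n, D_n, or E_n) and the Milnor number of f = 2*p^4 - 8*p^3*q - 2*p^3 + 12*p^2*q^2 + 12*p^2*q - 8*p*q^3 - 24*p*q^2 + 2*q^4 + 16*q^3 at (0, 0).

Type E_6, Milnor number mu = 6.

The Hessian of f at 0 has rank 0. Corank 2; j^3 = -2*(p - 2*q)^3 is a perfect cube, so E-series; the 4-jet and mu = 6 give E_6.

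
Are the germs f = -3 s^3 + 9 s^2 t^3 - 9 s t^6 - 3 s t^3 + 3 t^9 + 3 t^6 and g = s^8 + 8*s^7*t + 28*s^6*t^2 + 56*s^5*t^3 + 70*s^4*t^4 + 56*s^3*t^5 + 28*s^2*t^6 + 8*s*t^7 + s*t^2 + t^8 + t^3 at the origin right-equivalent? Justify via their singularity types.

The Hessian of f at 0 is [[0, 0], [0, 0]] with rank 0, so corank 2. A Groebner basis of the Jacobian ideal J(f) in C{s,t} is {s^3, s*t^2, 3*s^2 + t^3}; counting standard monomials gives mu = 7. Corank 2; j^3 = -3*s^3 is a perfect cube, so E-series; the 4-jet and mu = 7 give E_7. The Hessian of g at 0 is [[0, 0], [0, 0]] with rank 0, so corank 2. A Groebner basis of the Jacobian ideal J(g) in C{s,t} is {s^7 + t^2/8, t^3, s*t + t^2}; counting standard monomials gives mu = 9. Corank 2; j^3 = t^2*(s + t) has shape L^2 M (L != M), so D-series; mu = 9 gives D_9. f is E_7 but g is D_9, hence not right-equivalent.

No.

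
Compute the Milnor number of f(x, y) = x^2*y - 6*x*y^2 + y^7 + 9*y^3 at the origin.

The Hessian of f at 0 has rank 0. Corank 2; j^3 = y*(x - 3*y)^2 has shape L^2 M (L != M), so D-series; mu = 8 gives D_8.

8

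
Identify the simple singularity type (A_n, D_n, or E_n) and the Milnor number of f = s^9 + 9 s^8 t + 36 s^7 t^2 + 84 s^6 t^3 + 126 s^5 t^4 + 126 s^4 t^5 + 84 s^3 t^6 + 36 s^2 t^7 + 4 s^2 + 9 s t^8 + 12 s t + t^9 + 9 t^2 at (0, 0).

Type A8, Milnor number mu = 8.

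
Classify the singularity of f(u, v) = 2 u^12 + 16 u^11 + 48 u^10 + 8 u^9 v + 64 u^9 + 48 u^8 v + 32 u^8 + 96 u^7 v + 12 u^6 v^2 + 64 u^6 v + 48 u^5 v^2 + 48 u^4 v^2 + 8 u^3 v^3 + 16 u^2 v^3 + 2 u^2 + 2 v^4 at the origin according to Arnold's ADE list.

The Hessian of f at 0 has rank 1. Corank 1: A-series; mu = 3 gives A_3.

A_3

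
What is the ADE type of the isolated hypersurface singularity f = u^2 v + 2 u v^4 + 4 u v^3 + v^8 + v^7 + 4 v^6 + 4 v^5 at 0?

D_{9}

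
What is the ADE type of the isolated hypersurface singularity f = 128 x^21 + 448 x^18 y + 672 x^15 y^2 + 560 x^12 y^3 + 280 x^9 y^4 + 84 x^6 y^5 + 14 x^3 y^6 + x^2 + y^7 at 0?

The Hessian of f at 0 has rank 1. Corank 1: A-series; mu = 6 gives A_6.

A_6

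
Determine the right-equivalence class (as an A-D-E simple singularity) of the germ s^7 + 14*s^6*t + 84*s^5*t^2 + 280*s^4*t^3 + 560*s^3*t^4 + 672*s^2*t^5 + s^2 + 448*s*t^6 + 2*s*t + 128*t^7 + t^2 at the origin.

A6

The Hessian of f at 0 is [[2, 2], [2, 2]] with rank 1, so corank 1. A Groebner basis of the Jacobian ideal J(f) in C{s,t} is {t^6, s + t}; counting standard monomials gives mu = 6. Corank 1: A-series; mu = 6 gives A_6.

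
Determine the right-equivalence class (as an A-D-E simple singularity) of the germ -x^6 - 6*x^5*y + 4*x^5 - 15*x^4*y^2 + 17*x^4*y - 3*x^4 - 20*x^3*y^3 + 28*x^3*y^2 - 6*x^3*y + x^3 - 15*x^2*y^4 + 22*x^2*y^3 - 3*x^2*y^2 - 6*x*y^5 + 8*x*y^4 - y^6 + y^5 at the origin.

E8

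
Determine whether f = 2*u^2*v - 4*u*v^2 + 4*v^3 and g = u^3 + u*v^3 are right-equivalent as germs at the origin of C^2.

No.

The Hessian of f at 0 is [[0, 0], [0, 0]] with rank 0, so corank 2. A Groebner basis of the Jacobian ideal J(f) in C{u,v} is {v^3, u^2 + 2*v^2, u*v - v^2}; counting standard monomials gives mu = 4. Corank 2; j^3 = 2*v*(u^2 - 2*u*v + 2*v^2) splits into three distinct lines over C (the quadratic factor has nonzero discriminant), so D_4. The Hessian of g at 0 is [[0, 0], [0, 0]] with rank 0, so corank 2. A Groebner basis of the Jacobian ideal J(g) in C{u,v} is {u^3, u*v^2, 3*u^2 + v^3}; counting standard monomials gives mu = 7. Corank 2; j^3 = u^3 is a perfect cube, so E-series; the 4-jet and mu = 7 give E_7. f is D_4 but g is E_7, hence not right-equivalent.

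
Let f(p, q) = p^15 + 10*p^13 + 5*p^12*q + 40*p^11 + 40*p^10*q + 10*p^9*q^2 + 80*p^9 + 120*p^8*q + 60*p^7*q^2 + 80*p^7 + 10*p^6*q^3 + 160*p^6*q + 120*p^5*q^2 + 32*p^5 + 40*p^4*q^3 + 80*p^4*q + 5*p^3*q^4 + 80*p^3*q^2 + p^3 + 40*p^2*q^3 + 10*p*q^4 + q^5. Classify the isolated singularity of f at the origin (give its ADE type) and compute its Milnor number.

The Hessian of f at 0 has rank 0. Corank 2; j^3 = p^3 is a perfect cube, so E-series; the 5-jet and mu = 8 give E_8.

Type E8, Milnor number mu = 8.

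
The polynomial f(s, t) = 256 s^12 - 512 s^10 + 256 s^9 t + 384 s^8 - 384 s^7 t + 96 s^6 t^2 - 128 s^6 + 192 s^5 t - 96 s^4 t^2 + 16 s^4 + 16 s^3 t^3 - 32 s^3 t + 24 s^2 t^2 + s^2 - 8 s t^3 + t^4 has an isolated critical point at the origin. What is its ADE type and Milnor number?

The Hessian of f at 0 is [[2, 0], [0, 0]] with rank 1, so corank 1. A Groebner basis of the Jacobian ideal J(f) in C{s,t} is {t^3, s}; counting standard monomials gives mu = 3. Corank 1: A-series; mu = 3 gives A_3.

Type A3, Milnor number mu = 3.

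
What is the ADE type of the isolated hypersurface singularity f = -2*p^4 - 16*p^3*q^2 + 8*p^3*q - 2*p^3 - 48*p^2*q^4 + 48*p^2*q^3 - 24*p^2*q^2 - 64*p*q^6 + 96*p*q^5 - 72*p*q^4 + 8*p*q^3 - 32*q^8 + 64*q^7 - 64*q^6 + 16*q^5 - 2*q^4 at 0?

E6

The Hessian of f at 0 is [[0, 0], [0, 0]] with rank 0, so corank 2. A Groebner basis of the Jacobian ideal J(f) in C{p,q} is {p^3, p^2*q, p^2/4 + p*q^2, 3*p^2/4 + q^3}; counting standard monomials gives mu = 6. Corank 2; j^3 = -2*p^3 is a perfect cube, so E-series; the 4-jet and mu = 6 give E_6.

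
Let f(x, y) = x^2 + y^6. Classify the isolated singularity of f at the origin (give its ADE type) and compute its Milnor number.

Type A_5, Milnor number mu = 5.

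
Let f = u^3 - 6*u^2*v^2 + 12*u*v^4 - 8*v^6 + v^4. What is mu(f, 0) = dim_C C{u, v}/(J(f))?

The Hessian of f at 0 has rank 0. Corank 2; j^3 = u^3 is a perfect cube, so E-series; the 4-jet and mu = 6 give E_6.

6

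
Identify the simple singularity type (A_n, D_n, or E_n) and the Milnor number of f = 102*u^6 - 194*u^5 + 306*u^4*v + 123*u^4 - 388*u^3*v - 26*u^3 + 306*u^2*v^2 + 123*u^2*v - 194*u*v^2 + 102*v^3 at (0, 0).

Type D_4, Milnor number mu = 4.

The Hessian of f at 0 has rank 0. Corank 2; j^3 = -(2*u - 3*v)*(13*u^2 - 42*u*v + 34*v^2) splits into three distinct lines over C (the quadratic factor has nonzero discriminant), so D_4.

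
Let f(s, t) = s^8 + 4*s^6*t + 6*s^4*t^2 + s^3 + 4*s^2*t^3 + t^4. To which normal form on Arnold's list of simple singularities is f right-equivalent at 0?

E_{6}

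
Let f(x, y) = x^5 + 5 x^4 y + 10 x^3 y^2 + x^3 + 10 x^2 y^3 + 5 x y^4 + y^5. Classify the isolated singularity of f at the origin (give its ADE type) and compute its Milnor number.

The Hessian of f at 0 has rank 0. Corank 2; j^3 = x^3 is a perfect cube, so E-series; the 5-jet and mu = 8 give E_8.

Type E_{8}, Milnor number mu = 8.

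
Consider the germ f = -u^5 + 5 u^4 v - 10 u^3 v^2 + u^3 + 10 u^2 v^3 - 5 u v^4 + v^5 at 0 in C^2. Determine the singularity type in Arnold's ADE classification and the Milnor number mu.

Type E8, Milnor number mu = 8.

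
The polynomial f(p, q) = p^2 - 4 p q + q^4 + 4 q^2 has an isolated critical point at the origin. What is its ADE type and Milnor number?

The Hessian of f at 0 has rank 1. Corank 1: A-series; mu = 3 gives A_3.

Type A_{3}, Milnor number mu = 3.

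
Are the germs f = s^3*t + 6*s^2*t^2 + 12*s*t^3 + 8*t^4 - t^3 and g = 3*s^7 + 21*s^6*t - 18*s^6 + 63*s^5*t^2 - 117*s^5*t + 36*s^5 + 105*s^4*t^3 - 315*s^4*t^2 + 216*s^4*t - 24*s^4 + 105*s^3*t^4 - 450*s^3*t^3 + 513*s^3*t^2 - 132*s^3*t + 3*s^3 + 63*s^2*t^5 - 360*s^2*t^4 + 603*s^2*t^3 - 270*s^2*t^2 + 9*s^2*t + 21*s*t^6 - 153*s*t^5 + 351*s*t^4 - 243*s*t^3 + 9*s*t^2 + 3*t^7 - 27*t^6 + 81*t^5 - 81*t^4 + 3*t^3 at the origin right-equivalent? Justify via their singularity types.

Yes.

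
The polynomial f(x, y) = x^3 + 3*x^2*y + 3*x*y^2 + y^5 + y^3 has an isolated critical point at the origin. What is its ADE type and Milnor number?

The Hessian of f at 0 has rank 0. Corank 2; j^3 = (x + y)^3 is a perfect cube, so E-series; the 5-jet and mu = 8 give E_8.

Type E8, Milnor number mu = 8.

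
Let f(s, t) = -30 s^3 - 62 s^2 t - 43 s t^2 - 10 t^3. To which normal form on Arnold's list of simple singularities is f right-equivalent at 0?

D_4

The Hessian of f at 0 is [[0, 0], [0, 0]] with rank 0, so corank 2. A Groebner basis of the Jacobian ideal J(f) in C{s,t} is {t^3, s^2 - 11*t^2/26, s*t + 17*t^2/26}; counting standard monomials gives mu = 4. Corank 2; j^3 = -(3*s + 2*t)*(10*s^2 + 14*s*t + 5*t^2) splits into three distinct lines over C (the quadratic factor has nonzero discriminant), so D_4.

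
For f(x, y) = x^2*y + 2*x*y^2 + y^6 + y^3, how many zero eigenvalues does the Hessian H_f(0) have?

Hessian at 0 has rank 0.

2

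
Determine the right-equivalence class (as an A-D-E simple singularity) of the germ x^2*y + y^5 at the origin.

D_6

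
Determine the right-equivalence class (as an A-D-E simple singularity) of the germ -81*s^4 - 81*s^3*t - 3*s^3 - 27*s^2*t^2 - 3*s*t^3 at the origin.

E7

The Hessian of f at 0 has rank 0. Corank 2; j^3 = -3*s^3 is a perfect cube, so E-series; the 4-jet and mu = 7 give E_7.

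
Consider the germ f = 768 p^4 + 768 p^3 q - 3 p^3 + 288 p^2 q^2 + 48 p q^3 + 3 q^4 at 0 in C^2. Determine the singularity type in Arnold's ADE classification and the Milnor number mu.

The Hessian of f at 0 is [[0, 0], [0, 0]] with rank 0, so corank 2. A Groebner basis of the Jacobian ideal J(f) in C{p,q} is {q^4, p*q^2 + q^3/12, p^2}; counting standard monomials gives mu = 6. Corank 2; j^3 = -3*p^3 is a perfect cube, so E-series; the 4-jet and mu = 6 give E_6.

Type E6, Milnor number mu = 6.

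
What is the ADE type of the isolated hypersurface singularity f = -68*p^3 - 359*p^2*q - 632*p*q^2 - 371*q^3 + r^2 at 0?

The Hessian of f at 0 is [[0, 0, 0], [0, 0, 0], [0, 0, 2]] with rank 1, so corank 2. A Groebner basis of the Jacobian ideal J(f) in C{p,q,r} is {q^3, p^2 - 143*q^2/47, p*q + 82*q^2/47, r}; counting standard monomials gives mu = 4. Corank 2; j^3 = -(4*p + 7*q)*(17*p^2 + 60*p*q + 53*q^2) splits into three distinct lines over C (the quadratic factor has nonzero discriminant), so D_4.

D_{4}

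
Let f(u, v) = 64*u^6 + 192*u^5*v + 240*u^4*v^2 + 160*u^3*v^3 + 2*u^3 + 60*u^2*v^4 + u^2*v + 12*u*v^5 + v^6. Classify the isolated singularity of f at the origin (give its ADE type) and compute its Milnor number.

The Hessian of f at 0 has rank 0. Corank 2; j^3 = u^2*(2*u + v) has shape L^2 M (L != M), so D-series; mu = 7 gives D_7.

Type D_7, Milnor number mu = 7.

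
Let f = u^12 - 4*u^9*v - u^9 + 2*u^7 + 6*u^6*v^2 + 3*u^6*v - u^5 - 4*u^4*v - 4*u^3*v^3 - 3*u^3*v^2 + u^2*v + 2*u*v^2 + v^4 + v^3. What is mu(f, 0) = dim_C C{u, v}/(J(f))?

The Hessian of f at 0 has rank 0. Corank 2; j^3 = v*(u + v)^2 has shape L^2 M (L != M), so D-series; mu = 5 gives D_5.

5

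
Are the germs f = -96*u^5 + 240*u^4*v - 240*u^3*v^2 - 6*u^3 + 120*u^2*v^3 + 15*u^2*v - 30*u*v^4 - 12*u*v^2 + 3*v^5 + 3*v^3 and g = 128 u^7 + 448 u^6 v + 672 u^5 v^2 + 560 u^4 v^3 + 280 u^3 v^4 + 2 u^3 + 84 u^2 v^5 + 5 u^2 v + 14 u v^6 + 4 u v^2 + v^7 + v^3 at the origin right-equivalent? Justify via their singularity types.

No.

The Hessian of f at 0 has rank 0. Corank 2; j^3 = -3*(u - v)^2*(2*u - v) has shape L^2 M (L != M), so D-series; mu = 6 gives D_6. The Hessian of g at 0 has rank 0. Corank 2; j^3 = (u + v)^2*(2*u + v) has shape L^2 M (L != M), so D-series; mu = 8 gives D_8. f is D_6 but g is D_8, hence not right-equivalent.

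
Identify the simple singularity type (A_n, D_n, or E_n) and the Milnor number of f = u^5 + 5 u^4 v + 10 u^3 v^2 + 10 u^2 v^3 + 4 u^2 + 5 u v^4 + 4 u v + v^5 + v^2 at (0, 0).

The Hessian of f at 0 is [[8, 4], [4, 2]] with rank 1, so corank 1. A Groebner basis of the Jacobian ideal J(f) in C{u,v} is {v^4, u + v/2}; counting standard monomials gives mu = 4. Corank 1: A-series; mu = 4 gives A_4.

Type A_{4}, Milnor number mu = 4.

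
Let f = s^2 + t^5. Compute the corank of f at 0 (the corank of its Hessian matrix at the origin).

Hessian at 0 has rank 1.

1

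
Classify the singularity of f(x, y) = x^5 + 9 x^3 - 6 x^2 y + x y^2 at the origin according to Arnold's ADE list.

D_{6}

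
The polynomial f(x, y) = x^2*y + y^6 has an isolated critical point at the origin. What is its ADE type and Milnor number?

Type D_{7}, Milnor number mu = 7.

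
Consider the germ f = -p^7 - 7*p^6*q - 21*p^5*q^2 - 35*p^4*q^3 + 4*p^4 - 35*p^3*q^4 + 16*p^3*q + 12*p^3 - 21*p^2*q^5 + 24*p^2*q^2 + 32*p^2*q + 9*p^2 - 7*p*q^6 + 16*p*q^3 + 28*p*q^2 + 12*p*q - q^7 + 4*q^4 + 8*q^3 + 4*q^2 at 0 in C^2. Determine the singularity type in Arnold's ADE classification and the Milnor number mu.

Type A6, Milnor number mu = 6.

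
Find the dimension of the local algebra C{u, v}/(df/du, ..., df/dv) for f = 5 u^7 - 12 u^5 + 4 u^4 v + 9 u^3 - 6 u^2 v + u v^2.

8

The Hessian of f at 0 has rank 0. Corank 2; j^3 = u*(3*u - v)^2 has shape L^2 M (L != M), so D-series; mu = 8 gives D_8.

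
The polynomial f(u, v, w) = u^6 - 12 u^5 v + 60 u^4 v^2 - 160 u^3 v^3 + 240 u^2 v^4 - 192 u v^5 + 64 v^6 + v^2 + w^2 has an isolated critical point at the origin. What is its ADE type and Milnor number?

Type A5, Milnor number mu = 5.

The Hessian of f at 0 is [[0, 0, 0], [0, 2, 0], [0, 0, 2]] with rank 2, so corank 1. A Groebner basis of the Jacobian ideal J(f) in C{u,v,w} is {u^5, v, w}; counting standard monomials gives mu = 5. Corank 1: A-series; mu = 5 gives A_5.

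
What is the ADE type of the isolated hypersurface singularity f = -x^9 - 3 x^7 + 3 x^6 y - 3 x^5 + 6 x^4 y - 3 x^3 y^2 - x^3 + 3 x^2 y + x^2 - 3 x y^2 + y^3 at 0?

A_2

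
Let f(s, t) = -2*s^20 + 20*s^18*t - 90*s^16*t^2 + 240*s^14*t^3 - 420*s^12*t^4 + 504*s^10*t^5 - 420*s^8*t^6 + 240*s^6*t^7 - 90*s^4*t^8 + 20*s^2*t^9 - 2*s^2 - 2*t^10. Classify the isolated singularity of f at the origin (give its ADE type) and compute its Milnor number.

Type A_{9}, Milnor number mu = 9.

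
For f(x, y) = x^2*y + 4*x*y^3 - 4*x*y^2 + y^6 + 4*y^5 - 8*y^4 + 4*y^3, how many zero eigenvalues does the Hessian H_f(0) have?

Hessian at 0 has rank 0.

2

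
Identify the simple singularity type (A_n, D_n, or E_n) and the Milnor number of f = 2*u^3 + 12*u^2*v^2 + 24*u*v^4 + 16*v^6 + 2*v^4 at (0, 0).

The Hessian of f at 0 is [[0, 0], [0, 0]] with rank 0, so corank 2. A Groebner basis of the Jacobian ideal J(f) in C{u,v} is {u^3, u^2*v, u^2/4 + u*v^2, v^3}; counting standard monomials gives mu = 6. Corank 2; j^3 = 2*u^3 is a perfect cube, so E-series; the 4-jet and mu = 6 give E_6.

Type E6, Milnor number mu = 6.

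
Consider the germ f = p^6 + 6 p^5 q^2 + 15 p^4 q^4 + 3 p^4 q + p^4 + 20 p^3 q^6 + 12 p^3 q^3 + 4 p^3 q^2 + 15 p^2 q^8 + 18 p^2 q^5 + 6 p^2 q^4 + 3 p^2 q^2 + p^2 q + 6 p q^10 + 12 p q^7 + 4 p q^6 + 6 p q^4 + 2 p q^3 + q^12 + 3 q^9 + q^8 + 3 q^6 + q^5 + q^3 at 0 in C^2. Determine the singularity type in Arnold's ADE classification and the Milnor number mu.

Type D4, Milnor number mu = 4.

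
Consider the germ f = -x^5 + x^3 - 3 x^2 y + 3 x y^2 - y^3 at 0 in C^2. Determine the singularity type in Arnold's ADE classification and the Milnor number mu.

The Hessian of f at 0 has rank 0. Corank 2; j^3 = (x - y)^3 is a perfect cube, so E-series; the 5-jet and mu = 8 give E_8.

Type E8, Milnor number mu = 8.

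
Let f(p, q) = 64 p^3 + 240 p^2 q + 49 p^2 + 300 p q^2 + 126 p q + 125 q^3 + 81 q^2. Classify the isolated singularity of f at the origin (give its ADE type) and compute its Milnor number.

Type A_2, Milnor number mu = 2.

The Hessian of f at 0 is [[98, 126], [126, 162]] with rank 1, so corank 1. A Groebner basis of the Jacobian ideal J(f) in C{p,q} is {q^2, p + 9*q/7}; counting standard monomials gives mu = 2. Corank 1: A-series; mu = 2 gives A_2.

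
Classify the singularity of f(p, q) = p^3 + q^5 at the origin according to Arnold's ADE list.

The Hessian of f at 0 is [[0, 0], [0, 0]] with rank 0, so corank 2. A Groebner basis of the Jacobian ideal J(f) in C{p,q} is {q^4, p^2}; counting standard monomials gives mu = 8. Corank 2; j^3 = p^3 is a perfect cube, so E-series; the 5-jet and mu = 8 give E_8.

E_{8}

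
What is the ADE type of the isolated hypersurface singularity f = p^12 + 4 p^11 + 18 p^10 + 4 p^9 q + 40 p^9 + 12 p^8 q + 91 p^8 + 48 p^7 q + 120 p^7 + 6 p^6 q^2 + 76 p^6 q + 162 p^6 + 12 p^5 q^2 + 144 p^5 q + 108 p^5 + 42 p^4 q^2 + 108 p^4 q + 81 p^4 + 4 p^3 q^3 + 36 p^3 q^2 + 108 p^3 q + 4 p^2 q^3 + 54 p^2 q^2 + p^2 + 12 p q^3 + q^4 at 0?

A_3

The Hessian of f at 0 is [[2, 0], [0, 0]] with rank 1, so corank 1. A Groebner basis of the Jacobian ideal J(f) in C{p,q} is {q^3, p}; counting standard monomials gives mu = 3. Corank 1: A-series; mu = 3 gives A_3.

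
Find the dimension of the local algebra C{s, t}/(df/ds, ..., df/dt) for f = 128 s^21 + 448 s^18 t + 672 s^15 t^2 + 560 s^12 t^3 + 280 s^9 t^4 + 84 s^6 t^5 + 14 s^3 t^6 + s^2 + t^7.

6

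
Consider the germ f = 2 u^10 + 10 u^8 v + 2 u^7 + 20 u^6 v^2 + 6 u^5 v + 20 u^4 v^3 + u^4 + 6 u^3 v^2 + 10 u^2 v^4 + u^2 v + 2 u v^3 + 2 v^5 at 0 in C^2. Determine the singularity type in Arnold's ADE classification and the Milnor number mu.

Type D6, Milnor number mu = 6.

The Hessian of f at 0 has rank 0. Corank 2; j^3 = u^2*v has shape L^2 M (L != M), so D-series; mu = 6 gives D_6.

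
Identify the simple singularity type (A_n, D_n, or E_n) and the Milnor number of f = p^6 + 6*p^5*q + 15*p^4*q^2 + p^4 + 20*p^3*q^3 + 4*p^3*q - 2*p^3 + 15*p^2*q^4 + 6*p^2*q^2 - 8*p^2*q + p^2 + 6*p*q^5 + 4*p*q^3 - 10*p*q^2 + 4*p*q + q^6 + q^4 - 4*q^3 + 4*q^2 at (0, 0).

The Hessian of f at 0 has rank 1. Corank 1: A-series; mu = 5 gives A_5.

Type A_5, Milnor number mu = 5.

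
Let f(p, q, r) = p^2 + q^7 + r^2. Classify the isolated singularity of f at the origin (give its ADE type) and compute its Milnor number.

The Hessian of f at 0 is [[2, 0, 0], [0, 0, 0], [0, 0, 2]] with rank 2, so corank 1. A Groebner basis of the Jacobian ideal J(f) in C{p,q,r} is {q^6, p, r}; counting standard monomials gives mu = 6. Corank 1: A-series; mu = 6 gives A_6.

Type A_6, Milnor number mu = 6.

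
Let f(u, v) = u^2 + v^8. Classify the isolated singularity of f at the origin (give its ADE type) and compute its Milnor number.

The Hessian of f at 0 is [[2, 0], [0, 0]] with rank 1, so corank 1. A Groebner basis of the Jacobian ideal J(f) in C{u,v} is {v^7, u}; counting standard monomials gives mu = 7. Corank 1: A-series; mu = 7 gives A_7.

Type A7, Milnor number mu = 7.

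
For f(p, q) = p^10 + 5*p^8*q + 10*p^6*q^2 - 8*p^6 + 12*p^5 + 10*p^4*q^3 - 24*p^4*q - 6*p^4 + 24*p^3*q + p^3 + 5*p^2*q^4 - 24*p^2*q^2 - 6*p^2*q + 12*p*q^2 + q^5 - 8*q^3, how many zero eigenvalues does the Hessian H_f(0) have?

Hessian at 0 has rank 0.

2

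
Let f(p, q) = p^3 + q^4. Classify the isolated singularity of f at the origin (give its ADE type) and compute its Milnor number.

The Hessian of f at 0 has rank 0. Corank 2; j^3 = p^3 is a perfect cube, so E-series; the 4-jet and mu = 6 give E_6.

Type E6, Milnor number mu = 6.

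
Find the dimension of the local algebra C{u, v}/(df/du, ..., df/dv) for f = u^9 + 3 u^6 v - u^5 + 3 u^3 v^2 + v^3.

The Hessian of f at 0 is [[0, 0], [0, 0]] with rank 0, so corank 2. A Groebner basis of the Jacobian ideal J(f) in C{u,v} is {u^4, u^3*v + v^2/2, u*v^2, v^3}; counting standard monomials gives mu = 8. Corank 2; j^3 = v^3 is a perfect cube, so E-series; the 5-jet and mu = 8 give E_8.

8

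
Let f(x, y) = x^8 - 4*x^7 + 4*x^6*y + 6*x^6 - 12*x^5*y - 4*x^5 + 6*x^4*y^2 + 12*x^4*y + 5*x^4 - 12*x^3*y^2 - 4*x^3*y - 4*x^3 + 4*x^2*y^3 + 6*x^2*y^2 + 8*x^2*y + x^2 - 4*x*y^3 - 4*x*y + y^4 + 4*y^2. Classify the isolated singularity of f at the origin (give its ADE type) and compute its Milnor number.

Type A_3, Milnor number mu = 3.

The Hessian of f at 0 is [[2, -4], [-4, 8]] with rank 1, so corank 1. A Groebner basis of the Jacobian ideal J(f) in C{x,y} is {x^2 - x/2 + y, x*y - x/4 + y/2, -x/8 + y^2 + y/4}; counting standard monomials gives mu = 3. Corank 1: A-series; mu = 3 gives A_3.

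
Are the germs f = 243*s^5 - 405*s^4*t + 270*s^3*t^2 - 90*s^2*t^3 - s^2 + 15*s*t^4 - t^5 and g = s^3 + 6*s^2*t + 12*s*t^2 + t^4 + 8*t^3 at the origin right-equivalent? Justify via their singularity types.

The Hessian of f at 0 has rank 1. Corank 1: A-series; mu = 4 gives A_4. The Hessian of g at 0 has rank 0. Corank 2; j^3 = (s + 2*t)^3 is a perfect cube, so E-series; the 4-jet and mu = 6 give E_6. f is A_4 but g is E_6, hence not right-equivalent.

No.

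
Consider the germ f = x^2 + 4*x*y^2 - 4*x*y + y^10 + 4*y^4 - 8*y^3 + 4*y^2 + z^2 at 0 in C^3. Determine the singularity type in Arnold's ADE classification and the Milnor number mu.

Type A_9, Milnor number mu = 9.

The Hessian of f at 0 is [[2, -4, 0], [-4, 8, 0], [0, 0, 2]] with rank 2, so corank 1. A Groebner basis of the Jacobian ideal J(f) in C{x,y,z} is {x^5 + 20*x^4 - 120*x^3*y - 140*x^3 + 432*x^2*y + 184*x^2 - 432*x*y - 64*x + 128*y, x^4*y + 4*x^4 - 20*x^3*y - 20*x^3 + 60*x^2*y + 24*x^2 - 56*x*y - 8*x + 16*y, x/2 + y^2 - y, z}; counting standard monomials gives mu = 9. Corank 1: A-series; mu = 9 gives A_9.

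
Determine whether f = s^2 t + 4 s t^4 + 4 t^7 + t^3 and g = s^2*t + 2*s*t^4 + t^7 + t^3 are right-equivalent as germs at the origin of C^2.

Yes.

The Hessian of f at 0 is [[0, 0], [0, 0]] with rank 0, so corank 2. A Groebner basis of the Jacobian ideal J(f) in C{s,t} is {t^3, s^2 + 3*t^2, s*t}; counting standard monomials gives mu = 4. Corank 2; j^3 = t*(s^2 + t^2) splits into three distinct lines over C (the quadratic factor has nonzero discriminant), so D_4. The Hessian of g at 0 is [[0, 0], [0, 0]] with rank 0, so corank 2. A Groebner basis of the Jacobian ideal J(g) in C{s,t} is {t^3, s^2 + 3*t^2, s*t}; counting standard monomials gives mu = 4. Corank 2; j^3 = t*(s^2 + t^2) splits into three distinct lines over C (the quadratic factor has nonzero discriminant), so D_4. Both have type D_4, hence right-equivalent.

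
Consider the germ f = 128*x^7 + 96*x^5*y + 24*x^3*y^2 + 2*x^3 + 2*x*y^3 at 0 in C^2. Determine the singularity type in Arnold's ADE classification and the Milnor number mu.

The Hessian of f at 0 has rank 0. Corank 2; j^3 = 2*x^3 is a perfect cube, so E-series; the 4-jet and mu = 7 give E_7.

Type E_7, Milnor number mu = 7.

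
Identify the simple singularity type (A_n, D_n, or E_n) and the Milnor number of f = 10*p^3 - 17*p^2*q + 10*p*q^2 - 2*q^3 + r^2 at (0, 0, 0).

Type D4, Milnor number mu = 4.

The Hessian of f at 0 has rank 1. Corank 2; j^3 = (2*p - q)*(5*p^2 - 6*p*q + 2*q^2) splits into three distinct lines over C (the quadratic factor has nonzero discriminant), so D_4.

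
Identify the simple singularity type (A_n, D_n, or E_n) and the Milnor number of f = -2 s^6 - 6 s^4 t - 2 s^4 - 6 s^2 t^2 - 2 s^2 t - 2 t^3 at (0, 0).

The Hessian of f at 0 has rank 0. Corank 2; j^3 = -2*t*(s^2 + t^2) splits into three distinct lines over C (the quadratic factor has nonzero discriminant), so D_4.

Type D4, Milnor number mu = 4.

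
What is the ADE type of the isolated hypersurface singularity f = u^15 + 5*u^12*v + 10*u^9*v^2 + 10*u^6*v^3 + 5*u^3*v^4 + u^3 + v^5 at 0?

The Hessian of f at 0 has rank 0. Corank 2; j^3 = u^3 is a perfect cube, so E-series; the 5-jet and mu = 8 give E_8.

E8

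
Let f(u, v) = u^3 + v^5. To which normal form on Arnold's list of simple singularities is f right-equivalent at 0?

E_8

The Hessian of f at 0 is [[0, 0], [0, 0]] with rank 0, so corank 2. A Groebner basis of the Jacobian ideal J(f) in C{u,v} is {v^4, u^2}; counting standard monomials gives mu = 8. Corank 2; j^3 = u^3 is a perfect cube, so E-series; the 5-jet and mu = 8 give E_8.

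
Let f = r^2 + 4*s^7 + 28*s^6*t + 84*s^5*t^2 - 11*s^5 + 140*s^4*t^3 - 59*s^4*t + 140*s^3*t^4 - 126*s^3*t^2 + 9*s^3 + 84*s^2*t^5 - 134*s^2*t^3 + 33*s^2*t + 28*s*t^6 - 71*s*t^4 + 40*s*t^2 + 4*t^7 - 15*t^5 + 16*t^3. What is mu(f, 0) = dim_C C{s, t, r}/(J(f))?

6

The Hessian of f at 0 is [[0, 0, 0], [0, 0, 0], [0, 0, 2]] with rank 1, so corank 2. A Groebner basis of the Jacobian ideal J(f) in C{s,t,r} is {243*s*t/11 + t^4 + 324*t^2/11, s*t^2 + 4*t^3/3, s^2 + 83*s*t/33 + 52*t^2/33, r}; counting standard monomials gives mu = 6. Corank 2; j^3 = (s + t)*(3*s + 4*t)^2 has shape L^2 M (L != M), so D-series; mu = 6 gives D_6.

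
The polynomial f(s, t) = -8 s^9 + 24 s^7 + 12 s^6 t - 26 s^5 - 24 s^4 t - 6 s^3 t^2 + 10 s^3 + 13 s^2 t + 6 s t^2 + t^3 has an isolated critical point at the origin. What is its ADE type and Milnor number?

The Hessian of f at 0 is [[0, 0], [0, 0]] with rank 0, so corank 2. A Groebner basis of the Jacobian ideal J(f) in C{s,t} is {t^3, s^2 - 3*t^2/11, s*t + 6*t^2/11}; counting standard monomials gives mu = 4. Corank 2; j^3 = (2*s + t)*(5*s^2 + 4*s*t + t^2) splits into three distinct lines over C (the quadratic factor has nonzero discriminant), so D_4.

Type D_4, Milnor number mu = 4.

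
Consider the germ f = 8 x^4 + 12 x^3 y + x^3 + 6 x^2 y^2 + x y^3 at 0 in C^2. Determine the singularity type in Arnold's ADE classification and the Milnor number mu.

The Hessian of f at 0 has rank 0. Corank 2; j^3 = x^3 is a perfect cube, so E-series; the 4-jet and mu = 7 give E_7.

Type E7, Milnor number mu = 7.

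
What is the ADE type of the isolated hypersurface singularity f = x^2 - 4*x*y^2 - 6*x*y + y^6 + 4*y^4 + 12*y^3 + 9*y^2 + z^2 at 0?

A_{5}

The Hessian of f at 0 is [[2, -6, 0], [-6, 18, 0], [0, 0, 2]] with rank 2, so corank 1. A Groebner basis of the Jacobian ideal J(f) in C{x,y,z} is {x^3 - 27*x^2/2 + 135*x*y/2 - 81*x/2 + 243*y/2, x^2*y - 3*x^2 + 27*x*y/2 - 27*x/4 + 81*y/4, -x/2 + y^2 + 3*y/2, z}; counting standard monomials gives mu = 5. Corank 1: A-series; mu = 5 gives A_5.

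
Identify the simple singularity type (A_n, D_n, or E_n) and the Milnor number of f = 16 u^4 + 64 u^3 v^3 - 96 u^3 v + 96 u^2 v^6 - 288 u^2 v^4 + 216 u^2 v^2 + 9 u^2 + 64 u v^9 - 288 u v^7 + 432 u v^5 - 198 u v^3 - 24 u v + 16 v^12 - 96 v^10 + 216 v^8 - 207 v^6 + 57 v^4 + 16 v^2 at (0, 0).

Type A_3, Milnor number mu = 3.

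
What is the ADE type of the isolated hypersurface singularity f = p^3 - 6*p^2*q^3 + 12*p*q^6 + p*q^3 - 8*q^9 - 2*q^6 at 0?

E7

The Hessian of f at 0 has rank 0. Corank 2; j^3 = p^3 is a perfect cube, so E-series; the 4-jet and mu = 7 give E_7.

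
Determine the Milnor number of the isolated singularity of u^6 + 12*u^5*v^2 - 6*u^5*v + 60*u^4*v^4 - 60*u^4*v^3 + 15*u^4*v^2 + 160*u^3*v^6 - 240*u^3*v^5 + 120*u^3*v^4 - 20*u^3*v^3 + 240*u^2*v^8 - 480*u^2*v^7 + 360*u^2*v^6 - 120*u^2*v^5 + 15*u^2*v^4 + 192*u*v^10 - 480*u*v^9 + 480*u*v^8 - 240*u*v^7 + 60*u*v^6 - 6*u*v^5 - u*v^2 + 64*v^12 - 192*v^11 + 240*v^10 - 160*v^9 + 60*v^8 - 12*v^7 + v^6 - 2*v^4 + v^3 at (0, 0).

7

The Hessian of f at 0 has rank 0. Corank 2; j^3 = -v^2*(u - v) has shape L^2 M (L != M), so D-series; mu = 7 gives D_7.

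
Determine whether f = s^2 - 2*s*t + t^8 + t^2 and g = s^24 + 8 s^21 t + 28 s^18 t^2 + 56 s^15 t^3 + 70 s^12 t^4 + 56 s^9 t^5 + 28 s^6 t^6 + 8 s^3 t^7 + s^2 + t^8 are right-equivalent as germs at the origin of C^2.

Yes.

The Hessian of f at 0 is [[2, -2], [-2, 2]] with rank 1, so corank 1. A Groebner basis of the Jacobian ideal J(f) in C{s,t} is {t^7, s - t}; counting standard monomials gives mu = 7. Corank 1: A-series; mu = 7 gives A_7. The Hessian of g at 0 is [[2, 0], [0, 0]] with rank 1, so corank 1. A Groebner basis of the Jacobian ideal J(g) in C{s,t} is {t^7, s}; counting standard monomials gives mu = 7. Corank 1: A-series; mu = 7 gives A_7. Both have type A_7, hence right-equivalent.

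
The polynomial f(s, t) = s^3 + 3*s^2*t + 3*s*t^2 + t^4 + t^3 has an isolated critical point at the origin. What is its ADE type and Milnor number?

Type E6, Milnor number mu = 6.

The Hessian of f at 0 has rank 0. Corank 2; j^3 = (s + t)^3 is a perfect cube, so E-series; the 4-jet and mu = 6 give E_6.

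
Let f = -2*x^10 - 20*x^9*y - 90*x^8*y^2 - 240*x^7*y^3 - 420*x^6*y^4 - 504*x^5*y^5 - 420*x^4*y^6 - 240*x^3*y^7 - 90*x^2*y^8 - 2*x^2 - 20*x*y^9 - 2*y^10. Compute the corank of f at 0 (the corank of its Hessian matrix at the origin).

1

Hessian at 0 has rank 1.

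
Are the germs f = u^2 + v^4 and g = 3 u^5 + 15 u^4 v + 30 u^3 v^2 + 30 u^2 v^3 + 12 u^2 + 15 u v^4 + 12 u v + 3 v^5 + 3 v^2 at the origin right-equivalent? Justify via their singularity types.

No.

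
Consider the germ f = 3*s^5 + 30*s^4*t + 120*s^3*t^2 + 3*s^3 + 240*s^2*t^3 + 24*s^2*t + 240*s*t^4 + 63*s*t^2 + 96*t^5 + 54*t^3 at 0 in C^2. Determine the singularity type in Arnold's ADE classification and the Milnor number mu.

Type D_{6}, Milnor number mu = 6.

The Hessian of f at 0 has rank 0. Corank 2; j^3 = 3*(s + 2*t)*(s + 3*t)^2 has shape L^2 M (L != M), so D-series; mu = 6 gives D_6.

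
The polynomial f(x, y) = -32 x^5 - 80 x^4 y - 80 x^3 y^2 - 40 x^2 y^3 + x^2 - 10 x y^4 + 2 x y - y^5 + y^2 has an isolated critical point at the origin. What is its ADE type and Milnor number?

The Hessian of f at 0 has rank 1. Corank 1: A-series; mu = 4 gives A_4.

Type A_{4}, Milnor number mu = 4.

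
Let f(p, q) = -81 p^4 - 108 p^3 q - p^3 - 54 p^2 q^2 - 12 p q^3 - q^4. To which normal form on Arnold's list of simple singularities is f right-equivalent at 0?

E_6

The Hessian of f at 0 is [[0, 0], [0, 0]] with rank 0, so corank 2. A Groebner basis of the Jacobian ideal J(f) in C{p,q} is {q^4, p*q^2 + q^3/9, p^2}; counting standard monomials gives mu = 6. Corank 2; j^3 = -p^3 is a perfect cube, so E-series; the 4-jet and mu = 6 give E_6.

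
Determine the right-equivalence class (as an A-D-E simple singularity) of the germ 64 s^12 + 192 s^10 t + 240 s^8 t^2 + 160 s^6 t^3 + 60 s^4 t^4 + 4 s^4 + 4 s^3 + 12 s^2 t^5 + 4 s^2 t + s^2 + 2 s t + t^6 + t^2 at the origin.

A5

The Hessian of f at 0 is [[2, 2], [2, 2]] with rank 1, so corank 1. A Groebner basis of the Jacobian ideal J(f) in C{s,t} is {s*t^2 - 3*s*t/2 + s/4 - t^2 + t/4, 5*s*t/2 - s/2 + t^3 + 3*t^2/2 - t/2, s^2 + s/2 + t/2}; counting standard monomials gives mu = 5. Corank 1: A-series; mu = 5 gives A_5.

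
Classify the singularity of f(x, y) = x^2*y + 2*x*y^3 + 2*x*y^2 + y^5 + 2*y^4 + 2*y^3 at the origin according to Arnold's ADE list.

D_4

The Hessian of f at 0 has rank 0. Corank 2; j^3 = y*(x^2 + 2*x*y + 2*y^2) splits into three distinct lines over C (the quadratic factor has nonzero discriminant), so D_4.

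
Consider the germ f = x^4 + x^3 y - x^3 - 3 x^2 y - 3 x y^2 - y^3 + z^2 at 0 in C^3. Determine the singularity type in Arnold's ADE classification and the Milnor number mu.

Type E7, Milnor number mu = 7.

The Hessian of f at 0 is [[0, 0, 0], [0, 0, 0], [0, 0, 2]] with rank 1, so corank 2. A Groebner basis of the Jacobian ideal J(f) in C{x,y,z} is {3*x^2 + 6*x*y + y^4 + y^3 + 3*y^2, x^3 - 3*x^2 - 6*x*y - 3*y^2, x^2*y + 3*x^2 + 6*x*y + 3*y^2, -2*x^2 + x*y^2 - 4*x*y + y^3/3 - 2*y^2, z}; counting standard monomials gives mu = 7. Corank 2; j^3 = -(x + y)^3 is a perfect cube, so E-series; the 4-jet and mu = 7 give E_7.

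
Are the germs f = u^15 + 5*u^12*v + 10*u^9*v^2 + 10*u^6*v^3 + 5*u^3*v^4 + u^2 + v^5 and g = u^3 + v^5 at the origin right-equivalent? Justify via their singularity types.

The Hessian of f at 0 is [[2, 0], [0, 0]] with rank 1, so corank 1. A Groebner basis of the Jacobian ideal J(f) in C{u,v} is {v^4, u}; counting standard monomials gives mu = 4. Corank 1: A-series; mu = 4 gives A_4. The Hessian of g at 0 is [[0, 0], [0, 0]] with rank 0, so corank 2. A Groebner basis of the Jacobian ideal J(g) in C{u,v} is {v^4, u^2}; counting standard monomials gives mu = 8. Corank 2; j^3 = u^3 is a perfect cube, so E-series; the 5-jet and mu = 8 give E_8. f is A_4 but g is E_8, hence not right-equivalent.

No.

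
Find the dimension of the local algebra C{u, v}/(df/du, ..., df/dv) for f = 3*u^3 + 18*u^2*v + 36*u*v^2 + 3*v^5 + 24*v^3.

8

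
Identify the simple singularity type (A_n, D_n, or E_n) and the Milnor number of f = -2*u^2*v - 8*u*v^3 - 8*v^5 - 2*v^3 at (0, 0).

The Hessian of f at 0 is [[0, 0], [0, 0]] with rank 0, so corank 2. A Groebner basis of the Jacobian ideal J(f) in C{u,v} is {v^3, u^2 + 3*v^2, u*v}; counting standard monomials gives mu = 4. Corank 2; j^3 = -2*v*(u^2 + v^2) splits into three distinct lines over C (the quadratic factor has nonzero discriminant), so D_4.

Type D4, Milnor number mu = 4.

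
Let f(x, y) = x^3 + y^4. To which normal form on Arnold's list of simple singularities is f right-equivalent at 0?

The Hessian of f at 0 has rank 0. Corank 2; j^3 = x^3 is a perfect cube, so E-series; the 4-jet and mu = 6 give E_6.

E_6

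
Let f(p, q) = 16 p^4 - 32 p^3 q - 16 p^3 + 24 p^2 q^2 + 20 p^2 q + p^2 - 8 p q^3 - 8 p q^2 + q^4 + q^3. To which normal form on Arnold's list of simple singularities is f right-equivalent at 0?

The Hessian of f at 0 is [[2, 0], [0, 0]] with rank 1, so corank 1. A Groebner basis of the Jacobian ideal J(f) in C{p,q} is {q^2, p}; counting standard monomials gives mu = 2. Corank 1: A-series; mu = 2 gives A_2.

A_2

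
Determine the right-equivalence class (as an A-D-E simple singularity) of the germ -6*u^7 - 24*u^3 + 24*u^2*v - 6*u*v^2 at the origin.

The Hessian of f at 0 is [[0, 0], [0, 0]] with rank 0, so corank 2. A Groebner basis of the Jacobian ideal J(f) in C{u,v} is {-128*u*v/7 + v^6 + 64*v^2/7, u*v^2 - v^3/2, u^2 - u*v/2}; counting standard monomials gives mu = 8. Corank 2; j^3 = -6*u*(2*u - v)^2 has shape L^2 M (L != M), so D-series; mu = 8 gives D_8.

D_{8}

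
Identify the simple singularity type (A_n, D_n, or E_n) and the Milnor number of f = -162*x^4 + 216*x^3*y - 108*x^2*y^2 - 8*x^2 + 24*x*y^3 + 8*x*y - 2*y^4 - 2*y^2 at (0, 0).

The Hessian of f at 0 has rank 1. Corank 1: A-series; mu = 3 gives A_3.

Type A_{3}, Milnor number mu = 3.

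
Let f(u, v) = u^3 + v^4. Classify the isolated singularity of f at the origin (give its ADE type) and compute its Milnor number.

Type E_6, Milnor number mu = 6.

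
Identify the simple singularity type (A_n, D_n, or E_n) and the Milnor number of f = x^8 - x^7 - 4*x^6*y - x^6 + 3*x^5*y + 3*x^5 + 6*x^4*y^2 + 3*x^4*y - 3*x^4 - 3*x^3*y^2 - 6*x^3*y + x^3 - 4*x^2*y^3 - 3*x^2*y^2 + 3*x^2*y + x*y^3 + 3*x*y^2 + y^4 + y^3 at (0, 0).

Type E_{7}, Milnor number mu = 7.

The Hessian of f at 0 has rank 0. Corank 2; j^3 = (x + y)^3 is a perfect cube, so E-series; the 4-jet and mu = 7 give E_7.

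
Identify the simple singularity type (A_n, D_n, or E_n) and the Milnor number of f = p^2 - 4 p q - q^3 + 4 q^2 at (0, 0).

Type A2, Milnor number mu = 2.

The Hessian of f at 0 has rank 1. Corank 1: A-series; mu = 2 gives A_2.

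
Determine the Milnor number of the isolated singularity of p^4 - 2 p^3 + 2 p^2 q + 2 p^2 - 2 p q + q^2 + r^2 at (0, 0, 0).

The Hessian of f at 0 has rank 3. Corank 0: nondegenerate Morse point, so A_1.

1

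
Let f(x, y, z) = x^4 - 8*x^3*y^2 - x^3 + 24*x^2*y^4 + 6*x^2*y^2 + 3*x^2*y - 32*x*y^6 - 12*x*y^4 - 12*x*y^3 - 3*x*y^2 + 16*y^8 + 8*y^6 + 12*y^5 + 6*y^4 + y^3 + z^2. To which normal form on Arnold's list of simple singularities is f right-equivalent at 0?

E_6

The Hessian of f at 0 is [[0, 0, 0], [0, 0, 0], [0, 0, 2]] with rank 1, so corank 2. A Groebner basis of the Jacobian ideal J(f) in C{x,y,z} is {x^3, x^2*y + x^2/4 - x*y/2 + y^2/4, x^2/2 + x*y^2 - x*y + y^2/2, 3*x^2/4 - 3*x*y/2 + y^3 + 3*y^2/4, z}; counting standard monomials gives mu = 6. Corank 2; j^3 = -(x - y)^3 is a perfect cube, so E-series; the 4-jet and mu = 6 give E_6.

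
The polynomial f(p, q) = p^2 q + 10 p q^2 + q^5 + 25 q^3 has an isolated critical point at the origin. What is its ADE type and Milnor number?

Type D6, Milnor number mu = 6.

The Hessian of f at 0 has rank 0. Corank 2; j^3 = q*(p + 5*q)^2 has shape L^2 M (L != M), so D-series; mu = 6 gives D_6.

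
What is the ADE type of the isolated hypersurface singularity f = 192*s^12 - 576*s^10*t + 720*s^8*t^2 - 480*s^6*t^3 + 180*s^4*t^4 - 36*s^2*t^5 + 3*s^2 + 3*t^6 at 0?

A_5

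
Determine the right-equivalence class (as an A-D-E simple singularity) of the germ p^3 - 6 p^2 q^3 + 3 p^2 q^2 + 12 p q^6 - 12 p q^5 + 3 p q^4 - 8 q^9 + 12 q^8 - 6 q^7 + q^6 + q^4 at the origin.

E_{6}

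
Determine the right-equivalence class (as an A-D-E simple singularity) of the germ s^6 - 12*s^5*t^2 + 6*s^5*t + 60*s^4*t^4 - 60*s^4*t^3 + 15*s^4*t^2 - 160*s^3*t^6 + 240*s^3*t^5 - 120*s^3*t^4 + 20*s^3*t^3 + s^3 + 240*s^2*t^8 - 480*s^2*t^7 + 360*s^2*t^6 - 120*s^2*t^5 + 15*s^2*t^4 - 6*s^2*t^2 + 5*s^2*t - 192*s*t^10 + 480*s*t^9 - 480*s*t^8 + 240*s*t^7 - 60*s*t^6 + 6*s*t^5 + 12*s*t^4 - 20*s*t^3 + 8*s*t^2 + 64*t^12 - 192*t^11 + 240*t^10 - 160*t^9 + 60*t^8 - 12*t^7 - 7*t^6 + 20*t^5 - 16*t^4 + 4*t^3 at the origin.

D_{7}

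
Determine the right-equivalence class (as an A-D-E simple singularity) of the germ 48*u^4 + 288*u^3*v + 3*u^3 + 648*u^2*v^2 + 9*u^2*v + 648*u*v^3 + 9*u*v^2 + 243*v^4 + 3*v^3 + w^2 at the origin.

E6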